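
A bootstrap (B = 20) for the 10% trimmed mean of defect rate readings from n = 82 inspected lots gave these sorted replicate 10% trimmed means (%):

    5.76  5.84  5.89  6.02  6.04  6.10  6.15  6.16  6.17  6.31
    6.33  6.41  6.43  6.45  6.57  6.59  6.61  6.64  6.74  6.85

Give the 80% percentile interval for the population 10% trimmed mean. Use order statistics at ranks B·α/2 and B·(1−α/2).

(5.84, 6.64)

α = 0.20; lower rank = 20 × 0.100 = 2; upper rank = 20 × 0.900 = 18.
The 2nd smallest replicate is 5.84; the 18th is 6.64.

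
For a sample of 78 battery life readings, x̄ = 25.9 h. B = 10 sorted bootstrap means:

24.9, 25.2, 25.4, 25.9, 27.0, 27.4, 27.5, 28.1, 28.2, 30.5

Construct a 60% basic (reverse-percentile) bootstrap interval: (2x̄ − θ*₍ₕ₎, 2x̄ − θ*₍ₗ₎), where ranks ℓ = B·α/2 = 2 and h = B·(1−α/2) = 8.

Percentile endpoints at ranks 2 and 8: θ*₍2₎ = 25.2, θ*₍8₎ = 28.1.
Basic interval reflects these around x̄:
  lower = 2 × 25.9 − 28.1 = 23.7
  upper = 2 × 25.9 − 25.2 = 26.6

(23.7, 26.6)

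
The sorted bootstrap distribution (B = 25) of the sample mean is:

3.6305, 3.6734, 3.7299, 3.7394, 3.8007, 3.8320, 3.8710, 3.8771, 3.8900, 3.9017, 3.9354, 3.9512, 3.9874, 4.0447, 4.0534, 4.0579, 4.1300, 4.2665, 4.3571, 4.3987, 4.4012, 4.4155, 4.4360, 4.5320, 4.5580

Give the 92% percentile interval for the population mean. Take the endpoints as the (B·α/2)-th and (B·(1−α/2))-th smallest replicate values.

α = 0.08; lower rank = 25 × 0.040 = 1; upper rank = 25 × 0.960 = 24.
The 1st smallest replicate is 3.6305; the 24th is 4.5320.

(3.6305, 4.5320)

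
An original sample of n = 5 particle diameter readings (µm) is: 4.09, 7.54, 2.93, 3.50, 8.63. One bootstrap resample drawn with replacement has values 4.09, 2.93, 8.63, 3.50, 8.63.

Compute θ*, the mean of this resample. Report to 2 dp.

Mean = (4.09 + 2.93 + 8.63 + 3.50 + 8.63) / 5 = 27.780 / 5 = 5.56

θ* = 5.56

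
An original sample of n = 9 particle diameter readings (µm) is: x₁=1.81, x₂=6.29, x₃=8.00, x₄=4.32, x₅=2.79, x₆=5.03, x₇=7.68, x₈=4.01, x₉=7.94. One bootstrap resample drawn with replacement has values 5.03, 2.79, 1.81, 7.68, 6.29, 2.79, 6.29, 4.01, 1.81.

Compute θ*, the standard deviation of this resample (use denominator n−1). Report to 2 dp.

θ* = 2.15

Mean = 4.2778; sum of squared deviations = 36.9176
s² = 36.9176 / 8 = 4.6147
s = √4.6147 = 2.15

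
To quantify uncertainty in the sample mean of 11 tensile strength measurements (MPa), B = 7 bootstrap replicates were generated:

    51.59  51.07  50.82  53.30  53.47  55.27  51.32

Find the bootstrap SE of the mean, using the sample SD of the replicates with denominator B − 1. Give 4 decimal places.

Bootstrap SE is the standard deviation of the 7 replicate means.
Mean of replicates: (51.59 + 51.07 + 50.82 + 53.30 + 53.47 + 55.27 + 51.32) / 7 = 366.84000 / 7 = 52.40571
Sum of squared deviations: (−0.81571)² + (−1.33571)² + (−1.58571)² + (+0.89429)² + (+1.06429)² + (+2.86429)² + (−1.08571)² = 16.27937
Variance = 16.27937 / 6 = 2.71323
SE* = √2.71323

SE* = 1.6472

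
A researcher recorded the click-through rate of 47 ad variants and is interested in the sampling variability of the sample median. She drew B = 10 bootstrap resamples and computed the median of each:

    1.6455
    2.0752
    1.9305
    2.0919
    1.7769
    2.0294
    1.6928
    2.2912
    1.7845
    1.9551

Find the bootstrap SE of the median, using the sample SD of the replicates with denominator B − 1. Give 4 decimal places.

SE* = 0.2028

Bootstrap SE is the standard deviation of the 10 replicate medians.
Mean of replicates: (1.6455 + 2.0752 + 1.9305 + 2.0919 + 1.7769 + 2.0294 + 1.6928 + 2.2912 + 1.7845 + 1.9551) / 10 = 19.27300 / 10 = 1.92730
Sum of squared deviations: (−0.28180)² + (+0.14790)² + (+0.00320)² + (+0.16460)² + (−0.15040)² + (+0.10210)² + (−0.23450)² + (+0.36390)² + (−0.14280)² + (+0.02780)² = 0.37001
Variance = 0.37001 / 9 = 0.04111
SE* = √0.04111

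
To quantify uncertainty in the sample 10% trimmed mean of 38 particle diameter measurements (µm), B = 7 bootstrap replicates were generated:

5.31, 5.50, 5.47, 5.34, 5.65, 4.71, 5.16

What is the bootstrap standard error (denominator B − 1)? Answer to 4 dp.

SE* = 0.3057

Bootstrap SE is the standard deviation of the 7 replicate 10% trimmed means.
Mean of replicates: (5.31 + 5.50 + 5.47 + 5.34 + 5.65 + 4.71 + 5.16) / 7 = 37.14000 / 7 = 5.30571
Sum of squared deviations: (+0.00429)² + (+0.19429)² + (+0.16429)² + (+0.03429)² + (+0.34429)² + (−0.59571)² + (−0.14571)² = 0.56057
Variance = 0.56057 / 6 = 0.09343
SE* = √0.09343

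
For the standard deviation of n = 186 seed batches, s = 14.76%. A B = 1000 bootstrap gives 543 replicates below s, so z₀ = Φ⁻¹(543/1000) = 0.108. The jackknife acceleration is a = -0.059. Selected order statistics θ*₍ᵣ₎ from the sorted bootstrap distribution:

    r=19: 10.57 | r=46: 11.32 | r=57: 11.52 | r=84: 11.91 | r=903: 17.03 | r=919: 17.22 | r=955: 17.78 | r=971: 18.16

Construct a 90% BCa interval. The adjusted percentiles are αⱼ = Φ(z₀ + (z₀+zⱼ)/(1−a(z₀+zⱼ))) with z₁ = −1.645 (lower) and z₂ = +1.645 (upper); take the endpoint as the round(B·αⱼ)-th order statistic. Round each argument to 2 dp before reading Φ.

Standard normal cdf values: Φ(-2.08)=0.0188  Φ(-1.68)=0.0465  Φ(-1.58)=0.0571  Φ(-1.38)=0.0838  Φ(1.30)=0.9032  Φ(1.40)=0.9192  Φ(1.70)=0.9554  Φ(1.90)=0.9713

(11.52, 17.78)

Lower: z₀ + z₁ = 0.108 + (-1.645) = -1.537; 1 − a(z₀+z₁) = 1 − (-0.059)(-1.537) = 0.9093; argument = 0.108 + (-1.537)/0.9093 = -1.5823 → -1.58.
α₁ = Φ(-1.58) = 0.0571; rank = round(1000 × 0.0571) = 57; θ*₍57₎ = 11.52.
Upper: z₀ + z₂ = 1.753; 1 − a(z₀+z₂) = 1.1034; argument = 1.6967 → 1.70; α₂ = 0.9554; rank = 955; θ*₍955₎ = 17.78.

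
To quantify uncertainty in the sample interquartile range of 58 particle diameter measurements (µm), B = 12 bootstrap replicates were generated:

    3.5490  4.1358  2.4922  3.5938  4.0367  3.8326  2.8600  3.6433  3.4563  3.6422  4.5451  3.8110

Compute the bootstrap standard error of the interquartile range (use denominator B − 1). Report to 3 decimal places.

Bootstrap SE is the standard deviation of the 12 replicate interquartile ranges.
Mean of replicates: (3.5490 + 4.1358 + 2.4922 + 3.5938 + 4.0367 + 3.8326 + 2.8600 + 3.6433 + 3.4563 + 3.6422 + 4.5451 + 3.8110) / 12 = 43.59800 / 12 = 3.63317
Sum of squared deviations: (−0.08417)² + (+0.50263)² + (−1.14097)² + (−0.03937)² + (+0.40353)² + (+0.19943)² + (−0.77317)² + (+0.01013)² + (−0.17687)² + (+0.00903)² + (+0.91193)² + (+0.17783)² = 3.25819
Variance = 3.25819 / 11 = 0.29620
SE* = √0.29620

SE* = 0.544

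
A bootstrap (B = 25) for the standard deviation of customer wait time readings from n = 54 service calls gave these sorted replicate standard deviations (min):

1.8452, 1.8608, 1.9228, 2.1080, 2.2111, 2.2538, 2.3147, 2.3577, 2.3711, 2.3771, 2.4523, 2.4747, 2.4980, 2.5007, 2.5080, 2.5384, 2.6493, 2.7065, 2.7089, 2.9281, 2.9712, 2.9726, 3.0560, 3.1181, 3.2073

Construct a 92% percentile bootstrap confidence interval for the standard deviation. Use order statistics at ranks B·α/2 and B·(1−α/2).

α = 0.08; lower rank = 25 × 0.040 = 1; upper rank = 25 × 0.960 = 24.
The 1st smallest replicate is 1.8452; the 24th is 3.1181.

(1.8452, 3.1181)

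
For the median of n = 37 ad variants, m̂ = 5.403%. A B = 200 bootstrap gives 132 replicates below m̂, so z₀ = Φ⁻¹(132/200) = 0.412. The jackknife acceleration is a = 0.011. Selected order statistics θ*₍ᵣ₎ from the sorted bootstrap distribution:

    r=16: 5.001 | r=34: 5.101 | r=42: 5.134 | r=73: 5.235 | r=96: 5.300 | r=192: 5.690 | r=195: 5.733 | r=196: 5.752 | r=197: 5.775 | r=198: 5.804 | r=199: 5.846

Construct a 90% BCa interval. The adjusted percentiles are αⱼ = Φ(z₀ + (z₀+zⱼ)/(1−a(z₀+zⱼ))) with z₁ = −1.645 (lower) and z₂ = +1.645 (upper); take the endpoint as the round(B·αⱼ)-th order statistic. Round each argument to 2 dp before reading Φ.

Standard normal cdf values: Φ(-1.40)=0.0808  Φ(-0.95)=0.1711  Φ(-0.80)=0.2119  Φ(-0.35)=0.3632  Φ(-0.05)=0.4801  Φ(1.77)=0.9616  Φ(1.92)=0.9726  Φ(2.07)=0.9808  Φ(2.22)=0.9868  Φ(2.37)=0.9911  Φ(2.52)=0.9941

Lower: z₀ + z₁ = 0.412 + (-1.645) = -1.233; 1 − a(z₀+z₁) = 1 − (0.011)(-1.233) = 1.0136; argument = 0.412 + (-1.233)/1.0136 = -0.8045 → -0.80.
α₁ = Φ(-0.80) = 0.2119; rank = round(200 × 0.2119) = 42; θ*₍42₎ = 5.134.
Upper: z₀ + z₂ = 2.057; 1 − a(z₀+z₂) = 0.9774; argument = 2.5166 → 2.52; α₂ = 0.9941; rank = 199; θ*₍199₎ = 5.846.

(5.134, 5.846)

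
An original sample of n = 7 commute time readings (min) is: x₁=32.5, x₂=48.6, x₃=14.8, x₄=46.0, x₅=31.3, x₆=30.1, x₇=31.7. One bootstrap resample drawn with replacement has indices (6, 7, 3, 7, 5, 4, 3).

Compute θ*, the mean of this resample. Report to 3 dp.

Resample values: 30.1, 31.7, 14.8, 31.7, 31.3, 46.0, 14.8.
Mean = (30.1 + 31.7 + 14.8 + 31.7 + 31.3 + 46.0 + 14.8) / 7 = 200.40 / 7 = 28.629

θ* = 28.629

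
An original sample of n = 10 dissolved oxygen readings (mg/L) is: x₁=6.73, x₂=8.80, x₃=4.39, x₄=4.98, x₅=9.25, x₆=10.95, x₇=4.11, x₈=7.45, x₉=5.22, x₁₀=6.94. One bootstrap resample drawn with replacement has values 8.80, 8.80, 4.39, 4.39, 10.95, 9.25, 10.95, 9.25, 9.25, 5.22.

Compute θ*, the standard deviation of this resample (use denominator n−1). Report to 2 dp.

θ* = 2.52

Mean = 8.1250; sum of squared deviations = 57.0089
s² = 57.0089 / 9 = 6.3343
s = √6.3343 = 2.52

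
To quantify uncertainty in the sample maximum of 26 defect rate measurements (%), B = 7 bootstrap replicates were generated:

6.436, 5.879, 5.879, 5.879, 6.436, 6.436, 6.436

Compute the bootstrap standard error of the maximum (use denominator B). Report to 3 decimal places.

SE* = 0.276

Bootstrap SE is the standard deviation of the 7 replicate maximums.
Mean of replicates: (6.436 + 5.879 + 5.879 + 5.879 + 6.436 + 6.436 + 6.436) / 7 = 43.3810 / 7 = 6.1973
Sum of squared deviations: (+0.2387)² + (−0.3183)² + (−0.3183)² + (−0.3183)² + (+0.2387)² + (+0.2387)² + (+0.2387)² = 0.5319
Variance = 0.5319 / 7 = 0.0760
SE* = √0.0760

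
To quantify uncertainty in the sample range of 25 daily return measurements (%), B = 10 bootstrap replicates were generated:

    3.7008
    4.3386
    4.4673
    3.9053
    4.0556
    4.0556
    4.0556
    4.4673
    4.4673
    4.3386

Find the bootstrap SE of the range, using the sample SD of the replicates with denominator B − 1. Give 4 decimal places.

Bootstrap SE is the standard deviation of the 10 replicate ranges.
Mean of replicates: (3.7008 + 4.3386 + 4.4673 + 3.9053 + 4.0556 + 4.0556 + 4.0556 + 4.4673 + 4.4673 + 4.3386) / 10 = 41.85200 / 10 = 4.18520
Sum of squared deviations: (−0.48440)² + (+0.15340)² + (+0.28210)² + (−0.27990)² + (−0.12960)² + (−0.12960)² + (−0.12960)² + (+0.28210)² + (+0.28210)² + (+0.15340)² = 0.64918
Variance = 0.64918 / 9 = 0.07213
SE* = √0.07213

SE* = 0.2686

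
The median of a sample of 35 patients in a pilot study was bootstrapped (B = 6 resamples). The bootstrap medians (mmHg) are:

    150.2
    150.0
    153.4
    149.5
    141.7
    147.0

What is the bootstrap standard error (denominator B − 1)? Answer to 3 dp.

SE* = 3.963

Bootstrap SE is the standard deviation of the 6 replicate medians.
Mean of replicates: (150.2 + 150.0 + 153.4 + 149.5 + 141.7 + 147.0) / 6 = 891.8000 / 6 = 148.6333
Sum of squared deviations: (+1.5667)² + (+1.3667)² + (+4.7667)² + (+0.8667)² + (−6.9333)² + (−1.6333)² = 78.5333
Variance = 78.5333 / 5 = 15.7067
SE* = √15.7067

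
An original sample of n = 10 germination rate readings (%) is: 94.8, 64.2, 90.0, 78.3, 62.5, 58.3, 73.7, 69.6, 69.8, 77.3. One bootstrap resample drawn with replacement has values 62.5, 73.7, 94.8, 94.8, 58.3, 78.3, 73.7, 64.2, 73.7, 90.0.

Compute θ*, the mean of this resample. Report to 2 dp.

Mean = (62.5 + 73.7 + 94.8 + 94.8 + 58.3 + 78.3 + 73.7 + 64.2 + 73.7 + 90.0) / 10 = 764.00 / 10 = 76.40

θ* = 76.40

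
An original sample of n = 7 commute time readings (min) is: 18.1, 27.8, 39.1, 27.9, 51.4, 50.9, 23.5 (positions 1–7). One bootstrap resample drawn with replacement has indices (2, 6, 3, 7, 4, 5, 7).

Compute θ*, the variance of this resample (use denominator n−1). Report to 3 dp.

Resample values: 27.8, 50.9, 39.1, 23.5, 27.9, 51.4, 23.5.
Mean = 34.8714; sum of squared deviations = 905.2143
s² = 905.2143 / 6 = 150.8690

θ* = 150.869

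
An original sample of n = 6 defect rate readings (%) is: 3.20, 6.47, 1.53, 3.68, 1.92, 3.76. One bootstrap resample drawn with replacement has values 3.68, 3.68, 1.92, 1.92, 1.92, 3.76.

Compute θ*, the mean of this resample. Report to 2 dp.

θ* = 2.81

Mean = (3.68 + 3.68 + 1.92 + 1.92 + 1.92 + 3.76) / 6 = 16.880 / 6 = 2.81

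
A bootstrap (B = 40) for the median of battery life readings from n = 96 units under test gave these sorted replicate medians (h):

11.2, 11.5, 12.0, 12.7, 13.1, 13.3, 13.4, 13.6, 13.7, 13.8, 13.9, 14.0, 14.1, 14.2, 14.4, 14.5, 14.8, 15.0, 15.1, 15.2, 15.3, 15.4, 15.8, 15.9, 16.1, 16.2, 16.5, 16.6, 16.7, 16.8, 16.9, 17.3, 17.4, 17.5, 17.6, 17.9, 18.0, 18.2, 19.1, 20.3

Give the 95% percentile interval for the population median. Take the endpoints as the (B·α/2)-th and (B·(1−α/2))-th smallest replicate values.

(11.2, 19.1)

α = 0.05; lower rank = 40 × 0.025 = 1; upper rank = 40 × 0.975 = 39.
The 1st smallest replicate is 11.2; the 39th is 19.1.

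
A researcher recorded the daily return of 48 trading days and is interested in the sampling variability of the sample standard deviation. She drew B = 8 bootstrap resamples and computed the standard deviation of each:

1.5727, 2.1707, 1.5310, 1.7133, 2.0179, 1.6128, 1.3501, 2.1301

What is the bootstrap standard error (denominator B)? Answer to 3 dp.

Bootstrap SE is the standard deviation of the 8 replicate standard deviations.
Mean of replicates: (1.5727 + 2.1707 + 1.5310 + 1.7133 + 2.0179 + 1.6128 + 1.3501 + 2.1301) / 8 = 14.09860 / 8 = 1.76233
Sum of squared deviations: (−0.18963)² + (+0.40837)² + (−0.23133)² + (−0.04903)² + (+0.25557)² + (−0.14953)² + (−0.41223)² + (+0.36777)² = 0.65151
Variance = 0.65151 / 8 = 0.08144
SE* = √0.08144

SE* = 0.285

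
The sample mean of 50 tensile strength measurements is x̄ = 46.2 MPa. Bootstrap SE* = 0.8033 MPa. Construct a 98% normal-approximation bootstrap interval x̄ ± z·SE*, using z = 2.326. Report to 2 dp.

(44.33, 48.07)

Margin = 2.326 × 0.8033 = 1.868
Interval: 46.2 ± 1.868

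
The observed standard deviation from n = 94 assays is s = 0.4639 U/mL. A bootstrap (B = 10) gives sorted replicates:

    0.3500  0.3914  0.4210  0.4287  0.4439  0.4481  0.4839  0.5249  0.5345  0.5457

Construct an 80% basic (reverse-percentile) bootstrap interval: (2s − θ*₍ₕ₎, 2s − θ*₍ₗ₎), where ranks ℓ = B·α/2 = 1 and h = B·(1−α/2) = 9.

(0.3933, 0.5778)

Percentile endpoints at ranks 1 and 9: θ*₍1₎ = 0.3500, θ*₍9₎ = 0.5345.
Basic interval reflects these around s:
  lower = 2 × 0.4639 − 0.5345 = 0.3933
  upper = 2 × 0.4639 − 0.3500 = 0.5778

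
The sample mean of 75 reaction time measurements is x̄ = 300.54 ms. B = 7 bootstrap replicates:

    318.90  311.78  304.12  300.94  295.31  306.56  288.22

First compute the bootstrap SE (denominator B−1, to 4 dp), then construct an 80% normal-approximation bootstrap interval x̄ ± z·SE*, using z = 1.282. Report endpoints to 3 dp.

(287.484, 313.596)

Mean of replicates = 303.6900; sum of squared deviations = 622.3218; SE* = √(622.3218/6) = 10.1843
Margin = 1.282 × 10.1843 = 13.0563
Interval: 300.54 ± 13.0563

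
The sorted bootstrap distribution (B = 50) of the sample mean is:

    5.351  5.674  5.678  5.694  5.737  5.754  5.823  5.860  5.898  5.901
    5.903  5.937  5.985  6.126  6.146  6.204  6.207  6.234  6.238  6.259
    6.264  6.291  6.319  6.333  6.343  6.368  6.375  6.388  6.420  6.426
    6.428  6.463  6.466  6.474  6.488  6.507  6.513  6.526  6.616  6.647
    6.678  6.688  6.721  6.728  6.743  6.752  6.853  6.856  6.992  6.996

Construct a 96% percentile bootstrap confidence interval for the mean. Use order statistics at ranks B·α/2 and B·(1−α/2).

α = 0.04; lower rank = 50 × 0.020 = 1; upper rank = 50 × 0.980 = 49.
The 1st smallest replicate is 5.351; the 49th is 6.992.

(5.351, 6.992)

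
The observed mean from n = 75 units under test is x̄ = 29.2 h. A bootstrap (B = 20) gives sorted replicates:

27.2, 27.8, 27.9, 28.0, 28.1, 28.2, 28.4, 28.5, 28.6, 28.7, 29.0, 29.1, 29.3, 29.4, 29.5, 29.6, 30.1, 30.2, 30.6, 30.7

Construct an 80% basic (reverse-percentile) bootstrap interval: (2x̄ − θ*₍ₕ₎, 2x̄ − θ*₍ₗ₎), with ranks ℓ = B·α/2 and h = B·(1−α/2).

Percentile endpoints at ranks 2 and 18: θ*₍2₎ = 27.8, θ*₍18₎ = 30.2.
Basic interval reflects these around x̄:
  lower = 2 × 29.2 − 30.2 = 28.2
  upper = 2 × 29.2 − 27.8 = 30.6

(28.2, 30.6)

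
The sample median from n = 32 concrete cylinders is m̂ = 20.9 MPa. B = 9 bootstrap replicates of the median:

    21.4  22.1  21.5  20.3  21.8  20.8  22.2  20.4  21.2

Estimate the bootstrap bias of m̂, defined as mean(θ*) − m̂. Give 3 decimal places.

mean(θ*) = (21.4 + 22.1 + 21.5 + 20.3 + 21.8 + 20.8 + 22.2 + 20.4 + 21.2) / 9 = 21.3000
bias = 21.3000 − 20.9

bias = +0.400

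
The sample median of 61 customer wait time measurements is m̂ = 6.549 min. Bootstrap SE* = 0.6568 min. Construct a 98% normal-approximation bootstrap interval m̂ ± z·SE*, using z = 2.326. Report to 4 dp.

Margin = 2.326 × 0.6568 = 1.52772
Interval: 6.549 ± 1.52772

(5.0213, 8.0767)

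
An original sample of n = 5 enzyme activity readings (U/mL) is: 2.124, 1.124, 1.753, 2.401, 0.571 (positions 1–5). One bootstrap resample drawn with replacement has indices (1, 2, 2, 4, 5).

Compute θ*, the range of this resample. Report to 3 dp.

Resample values: 2.124, 1.124, 1.124, 2.401, 0.571.
Range = 2.401 − 0.571 = 1.830

θ* = 1.830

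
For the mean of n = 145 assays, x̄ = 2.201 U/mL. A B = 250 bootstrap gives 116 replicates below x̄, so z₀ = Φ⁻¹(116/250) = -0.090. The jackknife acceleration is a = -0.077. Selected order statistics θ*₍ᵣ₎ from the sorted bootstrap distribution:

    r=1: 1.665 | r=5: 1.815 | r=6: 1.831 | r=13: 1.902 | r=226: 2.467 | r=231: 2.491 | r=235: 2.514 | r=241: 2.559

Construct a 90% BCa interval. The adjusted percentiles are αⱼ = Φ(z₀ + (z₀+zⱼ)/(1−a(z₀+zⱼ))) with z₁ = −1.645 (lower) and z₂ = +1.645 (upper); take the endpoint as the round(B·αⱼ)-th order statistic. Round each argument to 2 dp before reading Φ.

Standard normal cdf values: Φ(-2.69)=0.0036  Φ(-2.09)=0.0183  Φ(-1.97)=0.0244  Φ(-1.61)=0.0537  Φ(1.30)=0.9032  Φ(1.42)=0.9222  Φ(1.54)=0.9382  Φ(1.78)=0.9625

(1.815, 2.467)

Lower: z₀ + z₁ = -0.090 + (-1.645) = -1.735; 1 − a(z₀+z₁) = 1 − (-0.077)(-1.735) = 0.8664; argument = -0.090 + (-1.735)/0.8664 = -2.0925 → -2.09.
α₁ = Φ(-2.09) = 0.0183; rank = round(250 × 0.0183) = 5; θ*₍5₎ = 1.815.
Upper: z₀ + z₂ = 1.555; 1 − a(z₀+z₂) = 1.1197; argument = 1.2987 → 1.30; α₂ = 0.9032; rank = 226; θ*₍226₎ = 2.467.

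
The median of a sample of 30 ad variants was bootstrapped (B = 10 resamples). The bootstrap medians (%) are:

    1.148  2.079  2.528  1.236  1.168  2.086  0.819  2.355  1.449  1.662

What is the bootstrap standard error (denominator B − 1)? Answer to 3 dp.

SE* = 0.580

Bootstrap SE is the standard deviation of the 10 replicate medians.
Mean of replicates: (1.148 + 2.079 + 2.528 + 1.236 + 1.168 + 2.086 + 0.819 + 2.355 + 1.449 + 1.662) / 10 = 16.5300 / 10 = 1.6530
Sum of squared deviations: (−0.5050)² + (+0.4260)² + (+0.8750)² + (−0.4170)² + (−0.4850)² + (+0.4330)² + (−0.8340)² + (+0.7020)² + (−0.2040)² + (+0.0090)² = 3.0288
Variance = 3.0288 / 9 = 0.3365
SE* = √0.3365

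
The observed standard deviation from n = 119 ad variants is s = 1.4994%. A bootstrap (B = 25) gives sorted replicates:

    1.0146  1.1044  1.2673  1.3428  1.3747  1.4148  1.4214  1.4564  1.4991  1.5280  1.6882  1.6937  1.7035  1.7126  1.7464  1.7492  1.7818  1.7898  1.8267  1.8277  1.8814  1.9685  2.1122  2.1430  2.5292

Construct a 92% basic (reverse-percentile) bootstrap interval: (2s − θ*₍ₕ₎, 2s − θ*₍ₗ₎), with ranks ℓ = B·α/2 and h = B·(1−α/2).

(0.8558, 1.9842)

Percentile endpoints at ranks 1 and 24: θ*₍1₎ = 1.0146, θ*₍24₎ = 2.1430.
Basic interval reflects these around s:
  lower = 2 × 1.4994 − 2.1430 = 0.8558
  upper = 2 × 1.4994 − 1.0146 = 1.9842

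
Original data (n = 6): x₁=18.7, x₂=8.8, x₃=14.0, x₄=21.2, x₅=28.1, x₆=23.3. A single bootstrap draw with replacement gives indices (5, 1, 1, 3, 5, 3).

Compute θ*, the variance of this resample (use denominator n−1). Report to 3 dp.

Resample values: 28.1, 18.7, 18.7, 14.0, 28.1, 14.0.
Mean = 20.2667; sum of squared deviations = 206.1733
s² = 206.1733 / 5 = 41.2347

θ* = 41.235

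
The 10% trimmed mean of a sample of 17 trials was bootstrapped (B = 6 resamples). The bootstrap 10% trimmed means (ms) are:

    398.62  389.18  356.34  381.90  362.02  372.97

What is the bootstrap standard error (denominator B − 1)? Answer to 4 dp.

SE* = 16.1685

Bootstrap SE is the standard deviation of the 6 replicate 10% trimmed means.
Mean of replicates: (398.62 + 389.18 + 356.34 + 381.90 + 362.02 + 372.97) / 6 = 2261.03000 / 6 = 376.83833
Sum of squared deviations: (+21.78167)² + (+12.34167)² + (−20.49833)² + (+5.06167)² + (−14.81833)² + (−3.86833)² = 1307.10688
Variance = 1307.10688 / 5 = 261.42138
SE* = √261.42138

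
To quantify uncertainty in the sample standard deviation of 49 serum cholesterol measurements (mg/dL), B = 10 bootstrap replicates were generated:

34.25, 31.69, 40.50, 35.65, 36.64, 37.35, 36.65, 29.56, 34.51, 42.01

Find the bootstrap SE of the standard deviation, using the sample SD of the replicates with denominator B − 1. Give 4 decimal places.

SE* = 3.7169

Bootstrap SE is the standard deviation of the 10 replicate standard deviations.
Mean of replicates: (34.25 + 31.69 + 40.50 + 35.65 + 36.64 + 37.35 + 36.65 + 29.56 + 34.51 + 42.01) / 10 = 358.81000 / 10 = 35.88100
Sum of squared deviations: (−1.63100)² + (−4.19100)² + (+4.61900)² + (−0.23100)² + (+0.75900)² + (+1.46900)² + (+0.76900)² + (−6.32100)² + (−1.37100)² + (+6.12900)² = 124.33789
Variance = 124.33789 / 9 = 13.81532
SE* = √13.81532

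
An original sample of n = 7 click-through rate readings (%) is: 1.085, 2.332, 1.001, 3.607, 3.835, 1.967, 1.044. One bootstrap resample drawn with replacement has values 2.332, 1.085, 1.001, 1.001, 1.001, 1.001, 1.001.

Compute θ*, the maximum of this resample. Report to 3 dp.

θ* = 2.332

Maximum = 2.332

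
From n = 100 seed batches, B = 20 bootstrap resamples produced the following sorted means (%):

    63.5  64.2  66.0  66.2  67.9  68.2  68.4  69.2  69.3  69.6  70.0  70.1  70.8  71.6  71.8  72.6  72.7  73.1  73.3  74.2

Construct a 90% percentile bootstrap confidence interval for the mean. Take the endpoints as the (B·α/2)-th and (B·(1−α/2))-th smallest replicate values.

α = 0.10; lower rank = 20 × 0.050 = 1; upper rank = 20 × 0.950 = 19.
The 1st smallest replicate is 63.5; the 19th is 73.3.

(63.5, 73.3)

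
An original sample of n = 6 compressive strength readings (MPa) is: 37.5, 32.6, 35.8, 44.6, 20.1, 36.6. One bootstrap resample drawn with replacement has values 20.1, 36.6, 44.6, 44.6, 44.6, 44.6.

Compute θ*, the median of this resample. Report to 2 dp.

θ* = 44.60

Sorted: 20.1, 36.6, 44.6, 44.6, 44.6, 44.6
Median = average of the two middle values = 44.60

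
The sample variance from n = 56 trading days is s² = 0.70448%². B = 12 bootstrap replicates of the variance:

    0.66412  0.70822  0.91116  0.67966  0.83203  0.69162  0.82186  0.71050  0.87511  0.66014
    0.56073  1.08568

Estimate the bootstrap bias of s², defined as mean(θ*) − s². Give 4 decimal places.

bias = +0.0623

mean(θ*) = (0.66412 + 0.70822 + 0.91116 + 0.67966 + 0.83203 + 0.69162 + 0.82186 + 0.71050 + 0.87511 + 0.66014 + 0.56073 + 1.08568) / 12 = 0.76674
bias = 0.76674 − 0.70448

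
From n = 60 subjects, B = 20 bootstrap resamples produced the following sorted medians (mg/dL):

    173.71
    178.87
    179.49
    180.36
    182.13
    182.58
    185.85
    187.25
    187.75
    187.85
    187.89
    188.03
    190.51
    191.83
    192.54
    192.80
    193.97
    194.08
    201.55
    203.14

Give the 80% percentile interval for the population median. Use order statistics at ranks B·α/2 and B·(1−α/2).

α = 0.20; lower rank = 20 × 0.100 = 2; upper rank = 20 × 0.900 = 18.
The 2nd smallest replicate is 178.87; the 18th is 194.08.

(178.87, 194.08)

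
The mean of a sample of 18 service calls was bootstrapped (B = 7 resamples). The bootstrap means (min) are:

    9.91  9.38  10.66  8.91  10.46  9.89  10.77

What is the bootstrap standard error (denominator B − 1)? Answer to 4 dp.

Bootstrap SE is the standard deviation of the 7 replicate means.
Mean of replicates: (9.91 + 9.38 + 10.66 + 8.91 + 10.46 + 9.89 + 10.77) / 7 = 69.98000 / 7 = 9.99714
Sum of squared deviations: (−0.08714)² + (−0.61714)² + (+0.66286)² + (−1.08714)² + (+0.46286)² + (−0.10714)² + (+0.77286)² = 2.83274
Variance = 2.83274 / 6 = 0.47212
SE* = √0.47212

SE* = 0.6871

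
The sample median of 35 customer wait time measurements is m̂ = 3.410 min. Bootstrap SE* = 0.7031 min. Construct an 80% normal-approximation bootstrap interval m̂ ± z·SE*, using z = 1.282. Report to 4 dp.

Margin = 1.282 × 0.7031 = 0.90137
Interval: 3.410 ± 0.90137

(2.5086, 4.3114)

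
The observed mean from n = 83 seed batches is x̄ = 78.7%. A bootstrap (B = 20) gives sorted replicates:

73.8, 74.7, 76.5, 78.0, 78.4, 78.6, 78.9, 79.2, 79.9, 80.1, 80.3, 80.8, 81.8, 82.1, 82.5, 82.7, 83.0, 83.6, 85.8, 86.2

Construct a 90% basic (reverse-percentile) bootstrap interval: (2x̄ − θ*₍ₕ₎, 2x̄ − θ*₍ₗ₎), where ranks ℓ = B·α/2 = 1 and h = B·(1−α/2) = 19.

(71.6, 83.6)

Percentile endpoints at ranks 1 and 19: θ*₍1₎ = 73.8, θ*₍19₎ = 85.8.
Basic interval reflects these around x̄:
  lower = 2 × 78.7 − 85.8 = 71.6
  upper = 2 × 78.7 − 73.8 = 83.6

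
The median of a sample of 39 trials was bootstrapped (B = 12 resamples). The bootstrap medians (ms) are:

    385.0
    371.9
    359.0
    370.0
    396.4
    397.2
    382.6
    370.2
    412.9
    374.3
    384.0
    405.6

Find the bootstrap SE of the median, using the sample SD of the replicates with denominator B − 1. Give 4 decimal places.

Bootstrap SE is the standard deviation of the 12 replicate medians.
Mean of replicates: (385.0 + 371.9 + 359.0 + 370.0 + 396.4 + 397.2 + 382.6 + 370.2 + 412.9 + 374.3 + 384.0 + 405.6) / 12 = 4609.10000 / 12 = 384.09167
Sum of squared deviations: (+0.90833)² + (−12.19167)² + (−25.09167)² + (−14.09167)² + (+12.30833)² + (+13.10833)² + (−1.49167)² + (−13.89167)² + (+28.80833)² + (−9.79167)² + (−0.09167)² + (+21.50833)² = 2884.56917
Variance = 2884.56917 / 11 = 262.23356
SE* = √262.23356

SE* = 16.1936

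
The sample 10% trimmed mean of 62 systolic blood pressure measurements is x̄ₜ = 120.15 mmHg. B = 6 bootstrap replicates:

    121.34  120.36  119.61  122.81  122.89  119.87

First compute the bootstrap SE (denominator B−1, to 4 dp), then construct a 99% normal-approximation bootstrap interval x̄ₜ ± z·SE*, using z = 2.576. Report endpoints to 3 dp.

(116.425, 123.875)

Mean of replicates = 121.1467; sum of squared deviations = 10.4533; SE* = √(10.4533/5) = 1.4459
Margin = 2.576 × 1.4459 = 3.7246
Interval: 120.15 ± 3.7246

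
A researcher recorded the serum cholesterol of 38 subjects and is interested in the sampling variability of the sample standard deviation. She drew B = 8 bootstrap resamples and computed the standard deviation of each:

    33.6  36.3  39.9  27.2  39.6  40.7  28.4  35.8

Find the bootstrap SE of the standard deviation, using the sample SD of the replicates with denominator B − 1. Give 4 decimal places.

Bootstrap SE is the standard deviation of the 8 replicate standard deviations.
Mean of replicates: (33.6 + 36.3 + 39.9 + 27.2 + 39.6 + 40.7 + 28.4 + 35.8) / 8 = 281.50000 / 8 = 35.18750
Sum of squared deviations: (−1.58750)² + (+1.11250)² + (+4.71250)² + (−7.98750)² + (+4.41250)² + (+5.51250)² + (−6.78750)² + (+0.61250)² = 186.06875
Variance = 186.06875 / 7 = 26.58125
SE* = √26.58125

SE* = 5.1557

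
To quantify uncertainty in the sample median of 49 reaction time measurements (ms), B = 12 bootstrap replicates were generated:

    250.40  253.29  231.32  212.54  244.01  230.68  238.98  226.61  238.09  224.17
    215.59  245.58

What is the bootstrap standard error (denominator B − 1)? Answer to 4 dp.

Bootstrap SE is the standard deviation of the 12 replicate medians.
Mean of replicates: (250.40 + 253.29 + 231.32 + 212.54 + 244.01 + 230.68 + 238.98 + 226.61 + 238.09 + 224.17 + 215.59 + 245.58) / 12 = 2811.26000 / 12 = 234.27167
Sum of squared deviations: (+16.12833)² + (+19.01833)² + (−2.95167)² + (−21.73167)² + (+9.73833)² + (−3.59167)² + (+4.70833)² + (−7.66167)² + (+3.81833)² + (−10.10167)² + (−18.68167)² + (+11.30833)² = 1884.90897
Variance = 1884.90897 / 11 = 171.35536
SE* = √171.35536

SE* = 13.0903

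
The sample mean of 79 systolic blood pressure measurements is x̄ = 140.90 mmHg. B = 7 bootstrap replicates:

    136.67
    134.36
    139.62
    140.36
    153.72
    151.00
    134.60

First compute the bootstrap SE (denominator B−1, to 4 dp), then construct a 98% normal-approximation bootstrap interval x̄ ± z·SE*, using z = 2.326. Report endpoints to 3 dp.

Mean of replicates = 141.4757; sum of squared deviations = 366.3268; SE* = √(366.3268/6) = 7.8137
Margin = 2.326 × 7.8137 = 18.1747
Interval: 140.90 ± 18.1747

(122.725, 159.075)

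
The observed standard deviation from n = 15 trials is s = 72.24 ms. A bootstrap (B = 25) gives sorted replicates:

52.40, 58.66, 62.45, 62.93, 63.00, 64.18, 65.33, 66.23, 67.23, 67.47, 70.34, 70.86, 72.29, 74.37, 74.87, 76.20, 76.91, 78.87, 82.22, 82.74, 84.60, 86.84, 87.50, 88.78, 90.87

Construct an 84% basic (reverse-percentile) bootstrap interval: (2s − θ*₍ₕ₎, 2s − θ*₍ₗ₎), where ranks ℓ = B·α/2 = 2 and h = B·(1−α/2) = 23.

(56.98, 85.82)

Percentile endpoints at ranks 2 and 23: θ*₍2₎ = 58.66, θ*₍23₎ = 87.50.
Basic interval reflects these around s:
  lower = 2 × 72.24 − 87.50 = 56.98
  upper = 2 × 72.24 − 58.66 = 85.82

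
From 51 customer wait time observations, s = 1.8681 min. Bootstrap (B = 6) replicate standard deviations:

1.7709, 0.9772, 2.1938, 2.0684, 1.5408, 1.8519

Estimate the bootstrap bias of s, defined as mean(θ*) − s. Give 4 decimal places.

mean(θ*) = (1.7709 + 0.9772 + 2.1938 + 2.0684 + 1.5408 + 1.8519) / 6 = 1.73383
bias = 1.73383 − 1.8681

bias = −0.1343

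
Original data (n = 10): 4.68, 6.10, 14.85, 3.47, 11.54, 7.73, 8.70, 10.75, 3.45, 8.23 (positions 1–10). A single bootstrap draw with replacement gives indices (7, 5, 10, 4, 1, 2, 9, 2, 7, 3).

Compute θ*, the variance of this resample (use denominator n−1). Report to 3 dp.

Resample values: 8.70, 11.54, 8.23, 3.47, 4.68, 6.10, 3.45, 6.10, 8.70, 14.85.
Mean = 7.5820; sum of squared deviations = 118.2056
s² = 118.2056 / 9 = 13.1340

θ* = 13.134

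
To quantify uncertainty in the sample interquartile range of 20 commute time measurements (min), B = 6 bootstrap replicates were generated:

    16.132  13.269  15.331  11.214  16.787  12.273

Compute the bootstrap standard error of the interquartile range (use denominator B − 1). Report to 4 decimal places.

Bootstrap SE is the standard deviation of the 6 replicate interquartile ranges.
Mean of replicates: (16.132 + 13.269 + 15.331 + 11.214 + 16.787 + 12.273) / 6 = 85.00600 / 6 = 14.16767
Sum of squared deviations: (+1.96433)² + (−0.89867)² + (+1.16333)² + (−2.95367)² + (+2.61933)² + (−1.89467)² = 25.19437
Variance = 25.19437 / 5 = 5.03887
SE* = √5.03887

SE* = 2.2447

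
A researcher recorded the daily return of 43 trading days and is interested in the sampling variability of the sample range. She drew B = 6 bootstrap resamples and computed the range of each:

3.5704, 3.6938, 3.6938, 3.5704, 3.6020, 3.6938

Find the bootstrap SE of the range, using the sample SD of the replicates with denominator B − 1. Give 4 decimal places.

Bootstrap SE is the standard deviation of the 6 replicate ranges.
Mean of replicates: (3.5704 + 3.6938 + 3.6938 + 3.5704 + 3.6020 + 3.6938) / 6 = 21.824200 / 6 = 3.637367
Sum of squared deviations: (−0.066967)² + (+0.056433)² + (+0.056433)² + (−0.066967)² + (−0.035367)² + (+0.056433)² = 0.019774
Variance = 0.019774 / 5 = 0.003955
SE* = √0.003955

SE* = 0.0629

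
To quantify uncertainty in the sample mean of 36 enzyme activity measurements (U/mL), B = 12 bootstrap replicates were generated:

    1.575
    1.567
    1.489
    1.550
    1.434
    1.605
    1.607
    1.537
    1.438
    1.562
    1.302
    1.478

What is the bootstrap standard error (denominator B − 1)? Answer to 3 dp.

Bootstrap SE is the standard deviation of the 12 replicate means.
Mean of replicates: (1.575 + 1.567 + 1.489 + 1.550 + 1.434 + 1.605 + 1.607 + 1.537 + 1.438 + 1.562 + 1.302 + 1.478) / 12 = 18.1440 / 12 = 1.5120
Sum of squared deviations: (+0.0630)² + (+0.0550)² + (−0.0230)² + (+0.0380)² + (−0.0780)² + (+0.0930)² + (+0.0950)² + (+0.0250)² + (−0.0740)² + (+0.0500)² + (−0.2100)² + (−0.0340)² = 0.0866
Variance = 0.0866 / 11 = 0.0079
SE* = √0.0079

SE* = 0.089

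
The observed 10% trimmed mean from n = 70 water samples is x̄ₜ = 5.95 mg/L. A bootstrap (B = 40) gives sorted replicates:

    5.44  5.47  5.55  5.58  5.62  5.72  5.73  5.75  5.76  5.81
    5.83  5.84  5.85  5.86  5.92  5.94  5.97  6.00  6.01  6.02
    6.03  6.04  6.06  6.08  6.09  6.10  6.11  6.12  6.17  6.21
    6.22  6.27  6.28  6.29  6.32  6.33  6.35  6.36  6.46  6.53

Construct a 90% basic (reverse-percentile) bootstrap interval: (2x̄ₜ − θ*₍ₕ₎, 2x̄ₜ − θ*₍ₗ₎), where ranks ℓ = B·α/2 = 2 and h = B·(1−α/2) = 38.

Percentile endpoints at ranks 2 and 38: θ*₍2₎ = 5.47, θ*₍38₎ = 6.36.
Basic interval reflects these around x̄ₜ:
  lower = 2 × 5.95 − 6.36 = 5.54
  upper = 2 × 5.95 − 5.47 = 6.43

(5.54, 6.43)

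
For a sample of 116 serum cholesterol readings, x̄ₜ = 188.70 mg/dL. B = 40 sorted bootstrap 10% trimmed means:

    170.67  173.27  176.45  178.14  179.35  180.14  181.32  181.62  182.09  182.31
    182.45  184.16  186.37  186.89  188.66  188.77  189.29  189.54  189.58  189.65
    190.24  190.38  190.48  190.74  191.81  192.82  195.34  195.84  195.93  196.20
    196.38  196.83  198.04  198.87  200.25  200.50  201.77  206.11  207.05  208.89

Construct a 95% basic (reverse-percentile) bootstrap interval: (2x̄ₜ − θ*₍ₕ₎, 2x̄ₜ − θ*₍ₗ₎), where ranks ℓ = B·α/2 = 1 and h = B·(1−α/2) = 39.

Percentile endpoints at ranks 1 and 39: θ*₍1₎ = 170.67, θ*₍39₎ = 207.05.
Basic interval reflects these around x̄ₜ:
  lower = 2 × 188.70 − 207.05 = 170.35
  upper = 2 × 188.70 − 170.67 = 206.73

(170.35, 206.73)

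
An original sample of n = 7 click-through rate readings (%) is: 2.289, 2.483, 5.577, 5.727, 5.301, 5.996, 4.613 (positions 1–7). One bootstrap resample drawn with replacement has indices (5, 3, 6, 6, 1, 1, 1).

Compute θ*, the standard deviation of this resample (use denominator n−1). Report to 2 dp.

θ* = 1.85

Resample values: 5.301, 5.577, 5.996, 5.996, 2.289, 2.289, 2.289.
Mean = 4.2481; sum of squared deviations = 20.4991
s² = 20.4991 / 6 = 3.4165
s = √3.4165 = 1.85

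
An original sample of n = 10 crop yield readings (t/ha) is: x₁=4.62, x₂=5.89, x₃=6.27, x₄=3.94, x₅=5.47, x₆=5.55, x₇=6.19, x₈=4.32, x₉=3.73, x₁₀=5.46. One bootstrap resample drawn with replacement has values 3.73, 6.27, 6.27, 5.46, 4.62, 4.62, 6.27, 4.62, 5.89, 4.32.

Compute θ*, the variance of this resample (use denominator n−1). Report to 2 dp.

Mean = 5.2070; sum of squared deviations = 7.9224
s² = 7.9224 / 9 = 0.8803

θ* = 0.88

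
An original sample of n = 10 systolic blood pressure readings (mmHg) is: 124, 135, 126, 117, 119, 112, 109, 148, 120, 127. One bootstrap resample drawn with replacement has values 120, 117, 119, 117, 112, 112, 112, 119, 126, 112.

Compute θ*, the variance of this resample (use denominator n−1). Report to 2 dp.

θ* = 21.82

Mean = 116.6000; sum of squared deviations = 196.4000
s² = 196.4000 / 9 = 21.8222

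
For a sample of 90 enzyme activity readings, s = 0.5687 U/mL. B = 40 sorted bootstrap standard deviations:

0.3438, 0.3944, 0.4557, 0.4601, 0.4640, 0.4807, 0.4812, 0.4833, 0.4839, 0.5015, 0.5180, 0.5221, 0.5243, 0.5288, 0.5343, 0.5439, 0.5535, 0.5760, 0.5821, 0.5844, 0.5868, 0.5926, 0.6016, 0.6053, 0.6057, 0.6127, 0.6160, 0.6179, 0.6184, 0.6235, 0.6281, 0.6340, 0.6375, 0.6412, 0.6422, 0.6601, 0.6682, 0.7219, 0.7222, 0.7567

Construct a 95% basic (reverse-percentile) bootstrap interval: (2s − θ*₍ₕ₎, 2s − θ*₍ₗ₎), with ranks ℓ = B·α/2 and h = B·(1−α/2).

Percentile endpoints at ranks 1 and 39: θ*₍1₎ = 0.3438, θ*₍39₎ = 0.7222.
Basic interval reflects these around s:
  lower = 2 × 0.5687 − 0.7222 = 0.4152
  upper = 2 × 0.5687 − 0.3438 = 0.7936

(0.4152, 0.7936)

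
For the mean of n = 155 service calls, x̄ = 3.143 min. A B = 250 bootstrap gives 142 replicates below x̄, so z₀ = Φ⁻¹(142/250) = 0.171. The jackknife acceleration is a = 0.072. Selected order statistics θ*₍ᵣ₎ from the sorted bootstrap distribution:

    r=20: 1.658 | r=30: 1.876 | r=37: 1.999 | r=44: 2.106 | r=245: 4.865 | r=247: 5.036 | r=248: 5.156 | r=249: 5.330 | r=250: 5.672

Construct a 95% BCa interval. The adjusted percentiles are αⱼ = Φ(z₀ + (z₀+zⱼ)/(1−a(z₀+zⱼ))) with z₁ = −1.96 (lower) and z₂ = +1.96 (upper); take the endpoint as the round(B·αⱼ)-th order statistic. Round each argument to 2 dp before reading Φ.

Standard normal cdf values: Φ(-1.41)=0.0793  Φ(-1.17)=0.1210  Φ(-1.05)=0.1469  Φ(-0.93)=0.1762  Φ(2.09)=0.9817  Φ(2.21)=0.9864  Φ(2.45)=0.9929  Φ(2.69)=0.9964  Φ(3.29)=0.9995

(1.658, 5.330)

Lower: z₀ + z₁ = 0.171 + (-1.960) = -1.789; 1 − a(z₀+z₁) = 1 − (0.072)(-1.789) = 1.1288; argument = 0.171 + (-1.789)/1.1288 = -1.4139 → -1.41.
α₁ = Φ(-1.41) = 0.0793; rank = round(250 × 0.0793) = 20; θ*₍20₎ = 1.658.
Upper: z₀ + z₂ = 2.131; 1 − a(z₀+z₂) = 0.8466; argument = 2.6882 → 2.69; α₂ = 0.9964; rank = 249; θ*₍249₎ = 5.330.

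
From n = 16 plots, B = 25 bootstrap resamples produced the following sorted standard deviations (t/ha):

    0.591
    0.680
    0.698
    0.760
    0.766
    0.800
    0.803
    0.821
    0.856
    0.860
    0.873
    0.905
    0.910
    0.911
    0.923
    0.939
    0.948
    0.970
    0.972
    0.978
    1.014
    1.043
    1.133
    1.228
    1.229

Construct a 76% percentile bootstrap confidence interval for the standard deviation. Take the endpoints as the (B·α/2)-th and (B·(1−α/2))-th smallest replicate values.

(0.698, 1.043)

α = 0.24; lower rank = 25 × 0.120 = 3; upper rank = 25 × 0.880 = 22.
The 3rd smallest replicate is 0.698; the 22nd is 1.043.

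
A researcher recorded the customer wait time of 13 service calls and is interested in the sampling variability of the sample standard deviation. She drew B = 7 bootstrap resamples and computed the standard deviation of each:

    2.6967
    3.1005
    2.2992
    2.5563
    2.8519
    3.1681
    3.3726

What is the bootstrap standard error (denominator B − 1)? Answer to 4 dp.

SE* = 0.3761

Bootstrap SE is the standard deviation of the 7 replicate standard deviations.
Mean of replicates: (2.6967 + 3.1005 + 2.2992 + 2.5563 + 2.8519 + 3.1681 + 3.3726) / 7 = 20.04530 / 7 = 2.86361
Sum of squared deviations: (−0.16691)² + (+0.23689)² + (−0.56441)² + (−0.30731)² + (−0.01171)² + (+0.30449)² + (+0.50899)² = 0.84890
Variance = 0.84890 / 6 = 0.14148
SE* = √0.14148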